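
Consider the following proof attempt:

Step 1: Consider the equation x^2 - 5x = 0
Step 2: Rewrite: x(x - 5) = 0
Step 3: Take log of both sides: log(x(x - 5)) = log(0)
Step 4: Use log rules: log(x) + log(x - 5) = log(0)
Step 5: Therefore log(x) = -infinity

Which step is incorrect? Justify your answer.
Step 3: Take log of both sides: log(x(x - 5)) = log(0)

Step 3 takes the logarithm of both sides, resulting in log(0) on the right side. The logarithm is only defined for positive numbers; log(0) is undefined (approaches negative infinity). This operation is invalid.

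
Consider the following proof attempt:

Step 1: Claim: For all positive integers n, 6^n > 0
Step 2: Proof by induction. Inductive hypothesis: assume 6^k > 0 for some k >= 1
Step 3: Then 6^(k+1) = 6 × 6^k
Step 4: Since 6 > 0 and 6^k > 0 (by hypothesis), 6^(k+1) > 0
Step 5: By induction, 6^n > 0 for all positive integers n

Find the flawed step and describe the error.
Step 5: By induction, 6^n > 0 for all positive integers n

Step 5 concludes the proof by induction, but no base case was ever established. A valid induction proof requires: (1) a base case proving 6^1 > 0, and (2) an inductive step showing IF 6^k > 0 THEN 6^(k+1) > 0. Steps 2-4 correctly establish the inductive step, but without the base case the conclusion in step 5 does not follow.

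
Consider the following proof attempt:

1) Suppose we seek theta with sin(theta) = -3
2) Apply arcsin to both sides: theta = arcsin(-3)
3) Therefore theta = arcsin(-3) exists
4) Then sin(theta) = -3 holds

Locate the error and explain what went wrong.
Step 2: Apply arcsin to both sides: theta = arcsin(-3)

Step 2 applies arcsin to -3. However, arcsin(x) is only defined for x in [-1, 1] because sin(theta) can only produce values in that range. Since |-3| > 1, arcsin(-3) is undefined. There is no angle whose sine equals -3.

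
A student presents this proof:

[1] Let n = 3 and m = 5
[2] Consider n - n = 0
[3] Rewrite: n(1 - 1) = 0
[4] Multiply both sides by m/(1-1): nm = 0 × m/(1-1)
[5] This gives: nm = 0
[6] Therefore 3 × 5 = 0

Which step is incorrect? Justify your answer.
Step 4: Multiply both sides by m/(1-1): nm = 0 × m/(1-1)

Step 4 multiplies both sides by m/(1-1). However, 1-1 = 0, so this is multiplication by m/0, which is undefined. We cannot multiply by an undefined expression.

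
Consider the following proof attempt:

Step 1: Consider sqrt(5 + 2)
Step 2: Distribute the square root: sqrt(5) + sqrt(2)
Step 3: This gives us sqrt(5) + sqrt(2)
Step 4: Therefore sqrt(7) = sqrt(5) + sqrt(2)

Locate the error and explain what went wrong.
Step 2: Distribute the square root: sqrt(5) + sqrt(2)

Step 2 incorrectly 'distributes' the square root over addition. The square root function does not distribute: sqrt(a + b) ≠ sqrt(a) + sqrt(b). In fact, sqrt(5 + 2) = sqrt(7) ≈ 2.6458, while sqrt(5) + sqrt(2) ≈ 3.6503.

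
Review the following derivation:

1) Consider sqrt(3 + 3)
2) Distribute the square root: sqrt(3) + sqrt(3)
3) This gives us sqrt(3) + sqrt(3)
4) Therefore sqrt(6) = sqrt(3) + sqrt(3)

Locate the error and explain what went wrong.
Step 2: Distribute the square root: sqrt(3) + sqrt(3)

Step 2 incorrectly 'distributes' the square root over addition. The square root function does not distribute: sqrt(a + b) ≠ sqrt(a) + sqrt(b). In fact, sqrt(3 + 3) = sqrt(6) ≈ 2.4495, while sqrt(3) + sqrt(3) ≈ 3.4641.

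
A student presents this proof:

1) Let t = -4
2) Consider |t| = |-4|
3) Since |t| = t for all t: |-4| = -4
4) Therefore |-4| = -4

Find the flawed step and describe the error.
Step 3: Since |t| = t for all t: |-4| = -4

Step 3 incorrectly states that |t| = t for all t. The correct definition is |t| = t when t >= 0, and |t| = -t when t < 0. Since -4 < 0, we have |-4| = -(-4) = 4, not -4.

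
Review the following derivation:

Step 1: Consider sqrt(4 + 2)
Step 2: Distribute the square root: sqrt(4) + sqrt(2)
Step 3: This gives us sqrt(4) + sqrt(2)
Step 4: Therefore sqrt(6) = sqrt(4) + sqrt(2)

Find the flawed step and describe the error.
Step 2: Distribute the square root: sqrt(4) + sqrt(2)

Step 2 incorrectly 'distributes' the square root over addition. The square root function does not distribute: sqrt(a + b) ≠ sqrt(a) + sqrt(b). In fact, sqrt(4 + 2) = sqrt(6) ≈ 2.4495, while sqrt(4) + sqrt(2) ≈ 3.4142.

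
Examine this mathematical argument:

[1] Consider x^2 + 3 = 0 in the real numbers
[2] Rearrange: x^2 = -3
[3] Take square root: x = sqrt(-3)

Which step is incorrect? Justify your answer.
Step 3: Take square root: x = sqrt(-3)

Step 3 takes the square root of -3, which is negative. In the real number system, the square root of a negative number is undefined. The equation x^2 + 3 = 0 has no real solutions. Square roots of negative numbers only exist in the complex numbers.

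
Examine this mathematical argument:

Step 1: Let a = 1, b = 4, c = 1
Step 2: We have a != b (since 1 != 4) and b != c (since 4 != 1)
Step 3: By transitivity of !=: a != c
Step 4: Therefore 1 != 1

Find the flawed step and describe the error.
Step 3: By transitivity of !=: a != c

Step 3 incorrectly applies transitivity to the '!=' relation. Transitivity states: if a R b and b R c, then a R c. However, '!=' is not transitive. Counterexample: 1 != 4 and 4 != 1, but 1 = 1 (both equal 1). Transitivity holds for relations like <, <=, =, but not for !=.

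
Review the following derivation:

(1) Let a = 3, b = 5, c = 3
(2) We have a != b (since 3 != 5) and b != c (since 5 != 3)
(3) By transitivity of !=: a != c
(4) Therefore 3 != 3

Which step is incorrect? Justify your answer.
Step 3: By transitivity of !=: a != c

Step 3 incorrectly applies transitivity to the '!=' relation. Transitivity states: if a R b and b R c, then a R c. However, '!=' is not transitive. Counterexample: 3 != 5 and 5 != 3, but 3 = 3 (both equal 3). Transitivity holds for relations like <, <=, =, but not for !=.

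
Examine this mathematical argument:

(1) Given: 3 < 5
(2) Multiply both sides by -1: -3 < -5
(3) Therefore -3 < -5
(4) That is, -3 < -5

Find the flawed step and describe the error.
Step 2: Multiply both sides by -1: -3 < -5

Step 2 multiplies both sides by -1 but fails to reverse the inequality sign. When multiplying (or dividing) an inequality by a negative number, the direction must be reversed. Since 3 < 5, we should get -3 > -5, i.e., -3 > -5.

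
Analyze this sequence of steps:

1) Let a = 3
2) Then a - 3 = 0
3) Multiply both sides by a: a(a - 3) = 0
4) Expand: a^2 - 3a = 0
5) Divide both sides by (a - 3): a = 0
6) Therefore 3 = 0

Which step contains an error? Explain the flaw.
Step 5: Divide both sides by (a - 3): a = 0

Step 5 divides both sides by (a - 3). However, since a = 3, we have (a - 3) = 0. Division by zero is undefined, making this step invalid.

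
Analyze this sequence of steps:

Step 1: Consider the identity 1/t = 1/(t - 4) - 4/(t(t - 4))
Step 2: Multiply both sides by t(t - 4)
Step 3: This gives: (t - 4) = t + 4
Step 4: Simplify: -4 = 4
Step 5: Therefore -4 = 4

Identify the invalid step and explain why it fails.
Step 3: This gives: (t - 4) = t + 4

Step 3 makes a sign error when clearing denominators. Multiplying -4/(t(t - 4)) by t(t - 4) gives -4, not +4. The correct result is (t - 4) = t - 4, which is trivially true, not (t - 4) = t + 4. (Step 1 is a valid identity: 1/(t - 4) - 4/(t(t - 4)) = (t - 4)/(t(t - 4)) = 1/t.)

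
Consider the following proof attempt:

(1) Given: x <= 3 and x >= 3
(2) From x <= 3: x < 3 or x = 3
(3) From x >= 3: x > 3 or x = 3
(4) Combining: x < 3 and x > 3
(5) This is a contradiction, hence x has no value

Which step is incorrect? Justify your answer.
Step 4: Combining: x < 3 and x > 3

Step 4 incorrectly combines the conditions. From x <= 3 and x >= 3, the intersection is x = 3. The error treats the 'or' cases as 'and' requirements. The correct conclusion is that x = 3 is the unique solution, not that no solution exists.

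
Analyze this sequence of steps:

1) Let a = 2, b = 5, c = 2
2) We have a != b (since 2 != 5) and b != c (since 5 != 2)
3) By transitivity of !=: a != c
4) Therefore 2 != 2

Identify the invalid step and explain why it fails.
Step 3: By transitivity of !=: a != c

Step 3 incorrectly applies transitivity to the '!=' relation. Transitivity states: if a R b and b R c, then a R c. However, '!=' is not transitive. Counterexample: 2 != 5 and 5 != 2, but 2 = 2 (both equal 2). Transitivity holds for relations like <, <=, =, but not for !=.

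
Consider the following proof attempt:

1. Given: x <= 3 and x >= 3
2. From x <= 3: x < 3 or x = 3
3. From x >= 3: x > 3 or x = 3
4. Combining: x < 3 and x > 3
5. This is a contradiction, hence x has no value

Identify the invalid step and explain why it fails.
Step 4: Combining: x < 3 and x > 3

Step 4 incorrectly combines the conditions. From x <= 3 and x >= 3, the intersection is x = 3. The error treats the 'or' cases as 'and' requirements. The correct conclusion is that x = 3 is the unique solution, not that no solution exists.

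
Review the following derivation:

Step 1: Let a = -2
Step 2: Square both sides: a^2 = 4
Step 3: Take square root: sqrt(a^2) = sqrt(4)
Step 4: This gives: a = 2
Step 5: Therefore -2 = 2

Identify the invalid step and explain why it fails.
Step 4: This gives: a = 2

Step 4 incorrectly states that sqrt(a^2) = a. The correct identity is sqrt(a^2) = |a|. Since a = -2 < 0, we have sqrt(a^2) = |-2| = 2, not a = -2.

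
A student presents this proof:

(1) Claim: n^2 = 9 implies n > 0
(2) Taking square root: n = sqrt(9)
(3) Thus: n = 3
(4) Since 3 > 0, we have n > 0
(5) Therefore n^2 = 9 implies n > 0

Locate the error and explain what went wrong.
Step 2: Taking square root: n = sqrt(9)

Step 2 takes the square root and assumes the positive root only. The equation n^2 = 9 actually has two solutions: n = 3 and n = -3. The proof silently assumes n > 0 without justification, then uses this assumption to conclude n > 0, which is circular. The counterexample n = -3 shows the claim is false.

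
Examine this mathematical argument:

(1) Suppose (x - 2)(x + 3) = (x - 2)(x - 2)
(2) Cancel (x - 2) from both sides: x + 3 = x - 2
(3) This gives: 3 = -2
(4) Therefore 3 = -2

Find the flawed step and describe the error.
Step 2: Cancel (x - 2) from both sides: x + 3 = x - 2

Step 2 cancels (x - 2) from both sides. This is only valid if (x - 2) ≠ 0, i.e., x ≠ 2. When x = 2, both sides equal zero regardless of the other factors. The correct approach requires considering x = 2 as a separate case.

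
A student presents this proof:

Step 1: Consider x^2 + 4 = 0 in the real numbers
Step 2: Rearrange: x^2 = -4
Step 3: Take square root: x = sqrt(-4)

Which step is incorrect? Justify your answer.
Step 3: Take square root: x = sqrt(-4)

Step 3 takes the square root of -4, which is negative. In the real number system, the square root of a negative number is undefined. The equation x^2 + 4 = 0 has no real solutions. Square roots of negative numbers only exist in the complex numbers.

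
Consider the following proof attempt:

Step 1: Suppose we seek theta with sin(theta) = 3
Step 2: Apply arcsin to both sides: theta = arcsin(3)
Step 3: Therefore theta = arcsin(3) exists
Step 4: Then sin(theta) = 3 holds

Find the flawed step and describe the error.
Step 2: Apply arcsin to both sides: theta = arcsin(3)

Step 2 applies arcsin to 3. However, arcsin(x) is only defined for x in [-1, 1] because sin(theta) can only produce values in that range. Since |3| > 1, arcsin(3) is undefined. There is no angle whose sine equals 3.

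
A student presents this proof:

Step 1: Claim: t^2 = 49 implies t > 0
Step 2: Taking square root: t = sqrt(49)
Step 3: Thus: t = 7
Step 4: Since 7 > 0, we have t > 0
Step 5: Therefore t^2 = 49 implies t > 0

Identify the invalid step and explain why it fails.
Step 2: Taking square root: t = sqrt(49)

Step 2 takes the square root and assumes the positive root only. The equation t^2 = 49 actually has two solutions: t = 7 and t = -7. The proof silently assumes t > 0 without justification, then uses this assumption to conclude t > 0, which is circular. The counterexample t = -7 shows the claim is false.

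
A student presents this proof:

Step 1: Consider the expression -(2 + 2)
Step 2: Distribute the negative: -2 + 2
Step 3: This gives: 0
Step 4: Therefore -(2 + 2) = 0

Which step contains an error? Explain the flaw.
Step 2: Distribute the negative: -2 + 2

Step 2 incorrectly distributes the negative sign. The correct distribution is -(2 + 2) = -2 - 2 = -4. The negative must be applied to both terms, not just the first. The error treats -(2 + 2) as -2 + 2, which equals 0 instead of -4.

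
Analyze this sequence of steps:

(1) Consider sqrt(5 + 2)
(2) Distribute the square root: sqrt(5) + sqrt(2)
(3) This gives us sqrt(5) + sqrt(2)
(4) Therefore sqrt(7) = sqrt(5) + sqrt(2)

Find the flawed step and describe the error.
Step 2: Distribute the square root: sqrt(5) + sqrt(2)

Step 2 incorrectly 'distributes' the square root over addition. The square root function does not distribute: sqrt(a + b) ≠ sqrt(a) + sqrt(b). In fact, sqrt(5 + 2) = sqrt(7) ≈ 2.6458, while sqrt(5) + sqrt(2) ≈ 3.6503.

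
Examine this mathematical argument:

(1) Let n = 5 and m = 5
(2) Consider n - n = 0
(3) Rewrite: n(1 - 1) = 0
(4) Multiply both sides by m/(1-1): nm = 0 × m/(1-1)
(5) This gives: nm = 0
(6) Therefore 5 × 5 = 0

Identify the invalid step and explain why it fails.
Step 4: Multiply both sides by m/(1-1): nm = 0 × m/(1-1)

Step 4 multiplies both sides by m/(1-1). However, 1-1 = 0, so this is multiplication by m/0, which is undefined. We cannot multiply by an undefined expression.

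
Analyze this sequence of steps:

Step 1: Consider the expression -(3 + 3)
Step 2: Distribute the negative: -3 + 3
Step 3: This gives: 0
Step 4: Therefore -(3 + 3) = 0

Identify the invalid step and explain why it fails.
Step 2: Distribute the negative: -3 + 3

Step 2 incorrectly distributes the negative sign. The correct distribution is -(3 + 3) = -3 - 3 = -6. The negative must be applied to both terms, not just the first. The error treats -(3 + 3) as -3 + 3, which equals 0 instead of -6.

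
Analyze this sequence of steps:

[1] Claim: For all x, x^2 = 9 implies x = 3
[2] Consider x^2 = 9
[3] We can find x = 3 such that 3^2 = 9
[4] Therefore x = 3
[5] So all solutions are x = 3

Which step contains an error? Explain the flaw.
Step 4: Therefore x = 3

Step 4 incorrectly concludes that x = 3 is the only solution. The proof shows that x = 3 is A solution (existence), but does not show it is the ONLY solution (uniqueness). In fact, x = -3 is also a solution since (-3)^2 = 9. Finding one solution doesn't prove there are no others.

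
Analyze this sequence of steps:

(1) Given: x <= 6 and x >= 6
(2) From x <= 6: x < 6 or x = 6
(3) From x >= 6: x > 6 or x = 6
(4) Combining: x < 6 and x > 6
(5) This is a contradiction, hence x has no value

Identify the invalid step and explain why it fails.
Step 4: Combining: x < 6 and x > 6

Step 4 incorrectly combines the conditions. From x <= 6 and x >= 6, the intersection is x = 6. The error treats the 'or' cases as 'and' requirements. The correct conclusion is that x = 6 is the unique solution, not that no solution exists.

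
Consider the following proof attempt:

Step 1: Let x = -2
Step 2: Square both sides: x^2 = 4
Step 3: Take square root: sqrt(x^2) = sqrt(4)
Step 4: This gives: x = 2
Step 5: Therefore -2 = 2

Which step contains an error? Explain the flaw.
Step 4: This gives: x = 2

Step 4 incorrectly states that sqrt(x^2) = x. The correct identity is sqrt(x^2) = |x|. Since x = -2 < 0, we have sqrt(x^2) = |-2| = 2, not x = -2.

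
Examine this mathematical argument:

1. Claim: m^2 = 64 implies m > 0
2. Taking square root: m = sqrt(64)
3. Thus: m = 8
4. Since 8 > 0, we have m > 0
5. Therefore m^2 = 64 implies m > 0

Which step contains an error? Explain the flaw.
Step 2: Taking square root: m = sqrt(64)

Step 2 takes the square root and assumes the positive root only. The equation m^2 = 64 actually has two solutions: m = 8 and m = -8. The proof silently assumes m > 0 without justification, then uses this assumption to conclude m > 0, which is circular. The counterexample m = -8 shows the claim is false.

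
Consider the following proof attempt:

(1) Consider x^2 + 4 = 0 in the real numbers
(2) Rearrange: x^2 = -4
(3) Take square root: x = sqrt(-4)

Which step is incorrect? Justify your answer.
Step 3: Take square root: x = sqrt(-4)

Step 3 takes the square root of -4, which is negative. In the real number system, the square root of a negative number is undefined. The equation x^2 + 4 = 0 has no real solutions. Square roots of negative numbers only exist in the complex numbers.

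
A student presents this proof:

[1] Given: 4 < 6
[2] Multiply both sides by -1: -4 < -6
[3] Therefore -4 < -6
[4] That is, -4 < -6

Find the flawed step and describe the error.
Step 2: Multiply both sides by -1: -4 < -6

Step 2 multiplies both sides by -1 but fails to reverse the inequality sign. When multiplying (or dividing) an inequality by a negative number, the direction must be reversed. Since 4 < 6, we should get -4 > -6, i.e., -4 > -6.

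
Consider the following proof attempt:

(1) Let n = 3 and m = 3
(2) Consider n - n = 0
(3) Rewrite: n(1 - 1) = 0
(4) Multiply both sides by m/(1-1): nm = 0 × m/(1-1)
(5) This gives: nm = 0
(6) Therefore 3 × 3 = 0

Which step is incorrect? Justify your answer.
Step 4: Multiply both sides by m/(1-1): nm = 0 × m/(1-1)

Step 4 multiplies both sides by m/(1-1). However, 1-1 = 0, so this is multiplication by m/0, which is undefined. We cannot multiply by an undefined expression.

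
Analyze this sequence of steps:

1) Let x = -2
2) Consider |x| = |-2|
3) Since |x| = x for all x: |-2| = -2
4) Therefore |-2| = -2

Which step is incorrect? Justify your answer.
Step 3: Since |x| = x for all x: |-2| = -2

Step 3 incorrectly states that |x| = x for all x. The correct definition is |x| = x when x >= 0, and |x| = -x when x < 0. Since -2 < 0, we have |-2| = -(-2) = 2, not -2.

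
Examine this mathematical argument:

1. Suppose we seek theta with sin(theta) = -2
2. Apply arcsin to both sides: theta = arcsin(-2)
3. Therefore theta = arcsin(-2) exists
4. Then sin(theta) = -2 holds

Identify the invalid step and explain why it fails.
Step 2: Apply arcsin to both sides: theta = arcsin(-2)

Step 2 applies arcsin to -2. However, arcsin(x) is only defined for x in [-1, 1] because sin(theta) can only produce values in that range. Since |-2| > 1, arcsin(-2) is undefined. There is no angle whose sine equals -2.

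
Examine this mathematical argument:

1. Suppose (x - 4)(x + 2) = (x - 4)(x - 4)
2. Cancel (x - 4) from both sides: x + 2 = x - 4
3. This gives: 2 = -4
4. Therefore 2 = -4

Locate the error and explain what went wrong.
Step 2: Cancel (x - 4) from both sides: x + 2 = x - 4

Step 2 cancels (x - 4) from both sides. This is only valid if (x - 4) ≠ 0, i.e., x ≠ 4. When x = 4, both sides equal zero regardless of the other factors. The correct approach requires considering x = 4 as a separate case.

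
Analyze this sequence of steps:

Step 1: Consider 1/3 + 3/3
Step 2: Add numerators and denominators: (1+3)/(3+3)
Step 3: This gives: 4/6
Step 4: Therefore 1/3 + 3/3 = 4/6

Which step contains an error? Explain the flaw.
Step 2: Add numerators and denominators: (1+3)/(3+3)

Step 2 incorrectly adds fractions by separately adding numerators and denominators. This is wrong. The correct method requires a common denominator: 1/3 + 3/3 = (1×3 + 3×3)/(3×3) = 12/9 = 4/3. The method used gives 4/6, which is different.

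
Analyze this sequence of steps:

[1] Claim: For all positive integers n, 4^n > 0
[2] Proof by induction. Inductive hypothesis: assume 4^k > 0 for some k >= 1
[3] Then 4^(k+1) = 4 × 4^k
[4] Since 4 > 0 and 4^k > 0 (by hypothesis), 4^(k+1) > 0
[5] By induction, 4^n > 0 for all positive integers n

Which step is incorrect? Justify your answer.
Step 5: By induction, 4^n > 0 for all positive integers n

Step 5 concludes the proof by induction, but no base case was ever established. A valid induction proof requires: (1) a base case proving 4^1 > 0, and (2) an inductive step showing IF 4^k > 0 THEN 4^(k+1) > 0. Steps 2-4 correctly establish the inductive step, but without the base case the conclusion in step 5 does not follow.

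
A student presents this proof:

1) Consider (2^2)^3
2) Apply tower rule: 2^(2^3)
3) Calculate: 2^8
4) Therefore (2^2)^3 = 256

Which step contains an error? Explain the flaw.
Step 2: Apply tower rule: 2^(2^3)

Step 2 incorrectly states that (a^b)^c = a^(b^c). The correct rule is (a^b)^c = a^(b×c). The actual value is (2^2)^3 = 2^6 = 64, not 2^8 = 256.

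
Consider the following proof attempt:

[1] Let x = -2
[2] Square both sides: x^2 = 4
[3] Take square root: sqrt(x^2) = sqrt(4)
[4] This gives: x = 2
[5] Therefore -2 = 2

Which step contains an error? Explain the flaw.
Step 4: This gives: x = 2

Step 4 incorrectly states that sqrt(x^2) = x. The correct identity is sqrt(x^2) = |x|. Since x = -2 < 0, we have sqrt(x^2) = |-2| = 2, not x = -2.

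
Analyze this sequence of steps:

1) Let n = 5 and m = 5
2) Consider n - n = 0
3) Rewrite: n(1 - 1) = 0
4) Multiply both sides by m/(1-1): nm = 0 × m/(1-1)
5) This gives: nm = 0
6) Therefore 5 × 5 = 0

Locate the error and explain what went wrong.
Step 4: Multiply both sides by m/(1-1): nm = 0 × m/(1-1)

Step 4 multiplies both sides by m/(1-1). However, 1-1 = 0, so this is multiplication by m/0, which is undefined. We cannot multiply by an undefined expression.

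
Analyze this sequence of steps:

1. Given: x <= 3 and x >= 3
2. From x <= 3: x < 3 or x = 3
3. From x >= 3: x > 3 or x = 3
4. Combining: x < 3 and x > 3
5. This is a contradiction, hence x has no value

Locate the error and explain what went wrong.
Step 4: Combining: x < 3 and x > 3

Step 4 incorrectly combines the conditions. From x <= 3 and x >= 3, the intersection is x = 3. The error treats the 'or' cases as 'and' requirements. The correct conclusion is that x = 3 is the unique solution, not that no solution exists.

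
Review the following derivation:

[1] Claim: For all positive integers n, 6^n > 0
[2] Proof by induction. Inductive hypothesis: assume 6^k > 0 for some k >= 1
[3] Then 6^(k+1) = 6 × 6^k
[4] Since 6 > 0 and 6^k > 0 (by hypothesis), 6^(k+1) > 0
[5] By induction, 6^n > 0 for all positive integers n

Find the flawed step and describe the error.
Step 5: By induction, 6^n > 0 for all positive integers n

Step 5 concludes the proof by induction, but no base case was ever established. A valid induction proof requires: (1) a base case proving 6^1 > 0, and (2) an inductive step showing IF 6^k > 0 THEN 6^(k+1) > 0. Steps 2-4 correctly establish the inductive step, but without the base case the conclusion in step 5 does not follow.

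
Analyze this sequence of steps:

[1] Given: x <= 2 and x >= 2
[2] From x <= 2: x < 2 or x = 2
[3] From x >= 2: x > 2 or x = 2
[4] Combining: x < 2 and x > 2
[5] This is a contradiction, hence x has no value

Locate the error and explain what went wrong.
Step 4: Combining: x < 2 and x > 2

Step 4 incorrectly combines the conditions. From x <= 2 and x >= 2, the intersection is x = 2. The error treats the 'or' cases as 'and' requirements. The correct conclusion is that x = 2 is the unique solution, not that no solution exists.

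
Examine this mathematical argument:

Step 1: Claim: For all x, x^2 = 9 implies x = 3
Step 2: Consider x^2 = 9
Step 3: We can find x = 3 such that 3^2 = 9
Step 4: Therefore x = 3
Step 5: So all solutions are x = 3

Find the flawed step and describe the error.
Step 4: Therefore x = 3

Step 4 incorrectly concludes that x = 3 is the only solution. The proof shows that x = 3 is A solution (existence), but does not show it is the ONLY solution (uniqueness). In fact, x = -3 is also a solution since (-3)^2 = 9. Finding one solution doesn't prove there are no others.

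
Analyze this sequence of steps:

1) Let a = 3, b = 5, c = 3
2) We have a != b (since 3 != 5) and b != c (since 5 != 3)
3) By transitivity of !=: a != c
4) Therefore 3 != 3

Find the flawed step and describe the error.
Step 3: By transitivity of !=: a != c

Step 3 incorrectly applies transitivity to the '!=' relation. Transitivity states: if a R b and b R c, then a R c. However, '!=' is not transitive. Counterexample: 3 != 5 and 5 != 3, but 3 = 3 (both equal 3). Transitivity holds for relations like <, <=, =, but not for !=.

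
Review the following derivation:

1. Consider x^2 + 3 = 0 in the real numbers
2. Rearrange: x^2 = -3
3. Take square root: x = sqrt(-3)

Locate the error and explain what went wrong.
Step 3: Take square root: x = sqrt(-3)

Step 3 takes the square root of -3, which is negative. In the real number system, the square root of a negative number is undefined. The equation x^2 + 3 = 0 has no real solutions. Square roots of negative numbers only exist in the complex numbers.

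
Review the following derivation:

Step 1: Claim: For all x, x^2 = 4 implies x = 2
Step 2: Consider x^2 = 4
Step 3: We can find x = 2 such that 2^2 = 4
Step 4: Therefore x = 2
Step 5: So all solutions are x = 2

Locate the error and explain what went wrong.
Step 4: Therefore x = 2

Step 4 incorrectly concludes that x = 2 is the only solution. The proof shows that x = 2 is A solution (existence), but does not show it is the ONLY solution (uniqueness). In fact, x = -2 is also a solution since (-2)^2 = 4. Finding one solution doesn't prove there are no others.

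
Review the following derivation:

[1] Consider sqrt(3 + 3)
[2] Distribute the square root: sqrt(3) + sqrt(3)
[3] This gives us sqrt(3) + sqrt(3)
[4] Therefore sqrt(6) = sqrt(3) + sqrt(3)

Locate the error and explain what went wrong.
Step 2: Distribute the square root: sqrt(3) + sqrt(3)

Step 2 incorrectly 'distributes' the square root over addition. The square root function does not distribute: sqrt(a + b) ≠ sqrt(a) + sqrt(b). In fact, sqrt(3 + 3) = sqrt(6) ≈ 2.4495, while sqrt(3) + sqrt(3) ≈ 3.4641.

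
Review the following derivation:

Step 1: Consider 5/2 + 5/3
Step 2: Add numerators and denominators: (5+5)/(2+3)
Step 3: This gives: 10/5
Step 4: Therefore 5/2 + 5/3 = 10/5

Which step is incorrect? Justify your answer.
Step 2: Add numerators and denominators: (5+5)/(2+3)

Step 2 incorrectly adds fractions by separately adding numerators and denominators. This is wrong. The correct method requires a common denominator: 5/2 + 5/3 = (5×3 + 5×2)/(2×3) = 25/6 = 25/6. The method used gives 10/5, which is different.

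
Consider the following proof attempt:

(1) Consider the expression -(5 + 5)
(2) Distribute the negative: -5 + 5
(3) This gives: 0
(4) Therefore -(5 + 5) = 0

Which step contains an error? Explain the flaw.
Step 2: Distribute the negative: -5 + 5

Step 2 incorrectly distributes the negative sign. The correct distribution is -(5 + 5) = -5 - 5 = -10. The negative must be applied to both terms, not just the first. The error treats -(5 + 5) as -5 + 5, which equals 0 instead of -10.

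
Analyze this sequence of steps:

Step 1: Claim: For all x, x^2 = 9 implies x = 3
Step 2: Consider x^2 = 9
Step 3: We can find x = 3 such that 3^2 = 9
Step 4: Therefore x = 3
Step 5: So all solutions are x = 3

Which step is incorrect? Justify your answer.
Step 4: Therefore x = 3

Step 4 incorrectly concludes that x = 3 is the only solution. The proof shows that x = 3 is A solution (existence), but does not show it is the ONLY solution (uniqueness). In fact, x = -3 is also a solution since (-3)^2 = 9. Finding one solution doesn't prove there are no others.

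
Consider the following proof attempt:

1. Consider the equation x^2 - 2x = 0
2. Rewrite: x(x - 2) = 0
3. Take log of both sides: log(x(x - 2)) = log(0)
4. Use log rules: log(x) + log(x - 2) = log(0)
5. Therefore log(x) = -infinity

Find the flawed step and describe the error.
Step 3: Take log of both sides: log(x(x - 2)) = log(0)

Step 3 takes the logarithm of both sides, resulting in log(0) on the right side. The logarithm is only defined for positive numbers; log(0) is undefined (approaches negative infinity). This operation is invalid.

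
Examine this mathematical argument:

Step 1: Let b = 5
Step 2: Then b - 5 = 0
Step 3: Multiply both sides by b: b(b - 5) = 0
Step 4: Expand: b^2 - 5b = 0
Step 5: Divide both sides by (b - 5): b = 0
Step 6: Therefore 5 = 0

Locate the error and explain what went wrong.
Step 5: Divide both sides by (b - 5): b = 0

Step 5 divides both sides by (b - 5). However, since b = 5, we have (b - 5) = 0. Division by zero is undefined, making this step invalid.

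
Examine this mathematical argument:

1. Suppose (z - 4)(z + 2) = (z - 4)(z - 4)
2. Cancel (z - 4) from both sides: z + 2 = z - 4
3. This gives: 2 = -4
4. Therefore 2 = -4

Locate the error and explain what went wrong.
Step 2: Cancel (z - 4) from both sides: z + 2 = z - 4

Step 2 cancels (z - 4) from both sides. This is only valid if (z - 4) ≠ 0, i.e., z ≠ 4. When z = 4, both sides equal zero regardless of the other factors. The correct approach requires considering z = 4 as a separate case.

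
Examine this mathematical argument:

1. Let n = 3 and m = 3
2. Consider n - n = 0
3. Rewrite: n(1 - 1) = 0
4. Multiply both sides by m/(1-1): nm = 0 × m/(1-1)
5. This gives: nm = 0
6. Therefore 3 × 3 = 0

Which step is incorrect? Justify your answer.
Step 4: Multiply both sides by m/(1-1): nm = 0 × m/(1-1)

Step 4 multiplies both sides by m/(1-1). However, 1-1 = 0, so this is multiplication by m/0, which is undefined. We cannot multiply by an undefined expression.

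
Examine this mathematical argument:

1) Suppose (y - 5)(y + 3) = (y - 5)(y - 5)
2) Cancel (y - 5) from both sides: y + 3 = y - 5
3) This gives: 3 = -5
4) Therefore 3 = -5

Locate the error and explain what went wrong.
Step 2: Cancel (y - 5) from both sides: y + 3 = y - 5

Step 2 cancels (y - 5) from both sides. This is only valid if (y - 5) ≠ 0, i.e., y ≠ 5. When y = 5, both sides equal zero regardless of the other factors. The correct approach requires considering y = 5 as a separate case.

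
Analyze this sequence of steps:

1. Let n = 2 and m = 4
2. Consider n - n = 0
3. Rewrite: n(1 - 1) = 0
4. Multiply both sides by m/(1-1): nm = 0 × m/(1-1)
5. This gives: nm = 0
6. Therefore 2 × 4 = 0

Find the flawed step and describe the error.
Step 4: Multiply both sides by m/(1-1): nm = 0 × m/(1-1)

Step 4 multiplies both sides by m/(1-1). However, 1-1 = 0, so this is multiplication by m/0, which is undefined. We cannot multiply by an undefined expression.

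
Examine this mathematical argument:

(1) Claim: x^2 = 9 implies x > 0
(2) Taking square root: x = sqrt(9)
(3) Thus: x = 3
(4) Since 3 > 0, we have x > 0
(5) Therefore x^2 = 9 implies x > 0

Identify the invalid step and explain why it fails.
Step 2: Taking square root: x = sqrt(9)

Step 2 takes the square root and assumes the positive root only. The equation x^2 = 9 actually has two solutions: x = 3 and x = -3. The proof silently assumes x > 0 without justification, then uses this assumption to conclude x > 0, which is circular. The counterexample x = -3 shows the claim is false.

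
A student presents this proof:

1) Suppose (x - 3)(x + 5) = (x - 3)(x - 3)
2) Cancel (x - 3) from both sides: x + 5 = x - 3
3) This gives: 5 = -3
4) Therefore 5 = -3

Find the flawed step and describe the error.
Step 2: Cancel (x - 3) from both sides: x + 5 = x - 3

Step 2 cancels (x - 3) from both sides. This is only valid if (x - 3) ≠ 0, i.e., x ≠ 3. When x = 3, both sides equal zero regardless of the other factors. The correct approach requires considering x = 3 as a separate case.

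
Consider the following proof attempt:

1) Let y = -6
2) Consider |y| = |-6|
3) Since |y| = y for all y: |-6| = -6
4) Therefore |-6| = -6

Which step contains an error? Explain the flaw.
Step 3: Since |y| = y for all y: |-6| = -6

Step 3 incorrectly states that |y| = y for all y. The correct definition is |y| = y when y >= 0, and |y| = -y when y < 0. Since -6 < 0, we have |-6| = -(-6) = 6, not -6.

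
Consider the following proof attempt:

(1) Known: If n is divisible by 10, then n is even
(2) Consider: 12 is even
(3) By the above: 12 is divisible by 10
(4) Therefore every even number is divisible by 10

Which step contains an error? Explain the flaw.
Step 3: By the above: 12 is divisible by 10

Step 3 commits the fallacy of affirming the consequent. The known fact 'divisible by 10 → even' does NOT imply 'even → divisible by 10'. That would be the converse, which is false. For example, 12 is even but 12 ÷ 10 = 1.20, which is not an integer.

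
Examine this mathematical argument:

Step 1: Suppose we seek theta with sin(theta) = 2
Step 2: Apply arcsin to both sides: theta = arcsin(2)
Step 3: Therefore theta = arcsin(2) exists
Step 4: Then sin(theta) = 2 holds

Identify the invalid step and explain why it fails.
Step 2: Apply arcsin to both sides: theta = arcsin(2)

Step 2 applies arcsin to 2. However, arcsin(x) is only defined for x in [-1, 1] because sin(theta) can only produce values in that range. Since |2| > 1, arcsin(2) is undefined. There is no angle whose sine equals 2.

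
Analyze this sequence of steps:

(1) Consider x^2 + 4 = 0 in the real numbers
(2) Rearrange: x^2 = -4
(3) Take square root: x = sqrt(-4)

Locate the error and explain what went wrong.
Step 3: Take square root: x = sqrt(-4)

Step 3 takes the square root of -4, which is negative. In the real number system, the square root of a negative number is undefined. The equation x^2 + 4 = 0 has no real solutions. Square roots of negative numbers only exist in the complex numbers.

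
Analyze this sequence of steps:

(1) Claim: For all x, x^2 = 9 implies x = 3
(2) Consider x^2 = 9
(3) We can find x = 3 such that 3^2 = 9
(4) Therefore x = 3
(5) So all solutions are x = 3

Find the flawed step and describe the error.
Step 4: Therefore x = 3

Step 4 incorrectly concludes that x = 3 is the only solution. The proof shows that x = 3 is A solution (existence), but does not show it is the ONLY solution (uniqueness). In fact, x = -3 is also a solution since (-3)^2 = 9. Finding one solution doesn't prove there are no others.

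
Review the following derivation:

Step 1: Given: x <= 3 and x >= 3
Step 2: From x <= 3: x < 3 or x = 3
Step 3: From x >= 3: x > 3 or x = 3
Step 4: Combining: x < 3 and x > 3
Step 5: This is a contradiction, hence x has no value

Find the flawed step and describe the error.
Step 4: Combining: x < 3 and x > 3

Step 4 incorrectly combines the conditions. From x <= 3 and x >= 3, the intersection is x = 3. The error treats the 'or' cases as 'and' requirements. The correct conclusion is that x = 3 is the unique solution, not that no solution exists.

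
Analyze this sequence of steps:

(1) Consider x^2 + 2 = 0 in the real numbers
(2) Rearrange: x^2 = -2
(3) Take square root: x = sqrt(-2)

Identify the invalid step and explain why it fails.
Step 3: Take square root: x = sqrt(-2)

Step 3 takes the square root of -2, which is negative. In the real number system, the square root of a negative number is undefined. The equation x^2 + 2 = 0 has no real solutions. Square roots of negative numbers only exist in the complex numbers.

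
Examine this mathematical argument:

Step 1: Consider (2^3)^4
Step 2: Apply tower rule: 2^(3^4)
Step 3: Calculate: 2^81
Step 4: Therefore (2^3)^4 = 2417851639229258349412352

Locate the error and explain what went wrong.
Step 2: Apply tower rule: 2^(3^4)

Step 2 incorrectly states that (a^b)^c = a^(b^c). The correct rule is (a^b)^c = a^(b×c). The actual value is (2^3)^4 = 2^12 = 4096, not 2^81 = 2417851639229258349412352.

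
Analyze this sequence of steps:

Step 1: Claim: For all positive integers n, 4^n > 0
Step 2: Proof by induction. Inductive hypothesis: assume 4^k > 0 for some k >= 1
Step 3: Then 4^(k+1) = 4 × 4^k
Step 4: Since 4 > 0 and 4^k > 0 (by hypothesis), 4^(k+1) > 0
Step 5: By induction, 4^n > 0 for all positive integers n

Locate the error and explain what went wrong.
Step 5: By induction, 4^n > 0 for all positive integers n

Step 5 concludes the proof by induction, but no base case was ever established. A valid induction proof requires: (1) a base case proving 4^1 > 0, and (2) an inductive step showing IF 4^k > 0 THEN 4^(k+1) > 0. Steps 2-4 correctly establish the inductive step, but without the base case the conclusion in step 5 does not follow.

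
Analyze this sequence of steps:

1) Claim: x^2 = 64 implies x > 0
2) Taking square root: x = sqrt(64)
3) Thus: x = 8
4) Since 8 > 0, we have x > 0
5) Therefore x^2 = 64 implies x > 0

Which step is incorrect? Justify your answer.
Step 2: Taking square root: x = sqrt(64)

Step 2 takes the square root and assumes the positive root only. The equation x^2 = 64 actually has two solutions: x = 8 and x = -8. The proof silently assumes x > 0 without justification, then uses this assumption to conclude x > 0, which is circular. The counterexample x = -8 shows the claim is false.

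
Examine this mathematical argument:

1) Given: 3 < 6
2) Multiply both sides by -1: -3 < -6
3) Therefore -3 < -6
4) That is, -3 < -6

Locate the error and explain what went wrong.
Step 2: Multiply both sides by -1: -3 < -6

Step 2 multiplies both sides by -1 but fails to reverse the inequality sign. When multiplying (or dividing) an inequality by a negative number, the direction must be reversed. Since 3 < 6, we should get -3 > -6, i.e., -3 > -6.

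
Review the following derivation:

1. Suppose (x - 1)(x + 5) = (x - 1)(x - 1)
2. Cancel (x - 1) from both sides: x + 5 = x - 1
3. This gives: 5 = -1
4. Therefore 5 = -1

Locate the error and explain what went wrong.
Step 2: Cancel (x - 1) from both sides: x + 5 = x - 1

Step 2 cancels (x - 1) from both sides. This is only valid if (x - 1) ≠ 0, i.e., x ≠ 1. When x = 1, both sides equal zero regardless of the other factors. The correct approach requires considering x = 1 as a separate case.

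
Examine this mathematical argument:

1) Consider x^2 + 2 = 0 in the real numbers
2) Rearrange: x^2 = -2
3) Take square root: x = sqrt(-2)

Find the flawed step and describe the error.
Step 3: Take square root: x = sqrt(-2)

Step 3 takes the square root of -2, which is negative. In the real number system, the square root of a negative number is undefined. The equation x^2 + 2 = 0 has no real solutions. Square roots of negative numbers only exist in the complex numbers.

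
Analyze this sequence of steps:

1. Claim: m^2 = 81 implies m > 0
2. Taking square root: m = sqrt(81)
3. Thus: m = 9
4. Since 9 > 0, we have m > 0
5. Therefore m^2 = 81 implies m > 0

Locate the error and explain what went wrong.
Step 2: Taking square root: m = sqrt(81)

Step 2 takes the square root and assumes the positive root only. The equation m^2 = 81 actually has two solutions: m = 9 and m = -9. The proof silently assumes m > 0 without justification, then uses this assumption to conclude m > 0, which is circular. The counterexample m = -9 shows the claim is false.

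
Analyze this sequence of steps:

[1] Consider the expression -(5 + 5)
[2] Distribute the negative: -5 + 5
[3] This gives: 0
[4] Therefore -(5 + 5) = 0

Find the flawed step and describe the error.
Step 2: Distribute the negative: -5 + 5

Step 2 incorrectly distributes the negative sign. The correct distribution is -(5 + 5) = -5 - 5 = -10. The negative must be applied to both terms, not just the first. The error treats -(5 + 5) as -5 + 5, which equals 0 instead of -10.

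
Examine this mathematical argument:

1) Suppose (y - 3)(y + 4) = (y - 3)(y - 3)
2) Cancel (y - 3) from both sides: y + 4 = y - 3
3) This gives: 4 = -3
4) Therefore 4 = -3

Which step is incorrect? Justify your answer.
Step 2: Cancel (y - 3) from both sides: y + 4 = y - 3

Step 2 cancels (y - 3) from both sides. This is only valid if (y - 3) ≠ 0, i.e., y ≠ 3. When y = 3, both sides equal zero regardless of the other factors. The correct approach requires considering y = 3 as a separate case.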